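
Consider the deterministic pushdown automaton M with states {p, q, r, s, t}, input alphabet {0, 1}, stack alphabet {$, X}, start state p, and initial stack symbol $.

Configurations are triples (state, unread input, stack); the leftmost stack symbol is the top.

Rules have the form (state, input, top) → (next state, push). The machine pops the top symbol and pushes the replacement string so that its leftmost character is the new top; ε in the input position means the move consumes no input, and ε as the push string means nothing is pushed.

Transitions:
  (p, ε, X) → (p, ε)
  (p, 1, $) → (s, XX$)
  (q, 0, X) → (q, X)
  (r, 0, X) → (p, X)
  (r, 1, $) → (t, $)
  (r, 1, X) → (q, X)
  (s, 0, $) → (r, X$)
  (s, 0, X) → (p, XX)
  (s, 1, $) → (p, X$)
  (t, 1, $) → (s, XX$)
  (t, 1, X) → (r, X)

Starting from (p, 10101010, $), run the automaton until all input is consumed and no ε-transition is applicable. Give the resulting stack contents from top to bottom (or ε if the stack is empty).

$

(p, 10101010, $)
  read 1, top $: go to s, push XX$ → (s, 0101010, XX$)
  read 0, top X: go to p, push XX → (p, 101010, XXX$)
  ε-move, top X: go to p, push ε → (p, 101010, XX$)
  ε-move, top X: go to p, push ε → (p, 101010, X$)
  ε-move, top X: go to p, push ε → (p, 101010, $)
  read 1, top $: go to s, push XX$ → (s, 01010, XX$)
  read 0, top X: go to p, push XX → (p, 1010, XXX$)
  ε-move, top X: go to p, push ε → (p, 1010, XX$)
  ε-move, top X: go to p, push ε → (p, 1010, X$)
  ε-move, top X: go to p, push ε → (p, 1010, $)
  read 1, top $: go to s, push XX$ → (s, 010, XX$)
  read 0, top X: go to p, push XX → (p, 10, XXX$)
  ε-move, top X: go to p, push ε → (p, 10, XX$)
  ε-move, top X: go to p, push ε → (p, 10, X$)
  ε-move, top X: go to p, push ε → (p, 10, $)
  read 1, top $: go to s, push XX$ → (s, 0, XX$)
  read 0, top X: go to p, push XX → (p, ε, XXX$)
  ε-move, top X: go to p, push ε → (p, ε, XX$)
  ε-move, top X: go to p, push ε → (p, ε, X$)
  ε-move, top X: go to p, push ε → (p, ε, $)
All input consumed in state p with stack $.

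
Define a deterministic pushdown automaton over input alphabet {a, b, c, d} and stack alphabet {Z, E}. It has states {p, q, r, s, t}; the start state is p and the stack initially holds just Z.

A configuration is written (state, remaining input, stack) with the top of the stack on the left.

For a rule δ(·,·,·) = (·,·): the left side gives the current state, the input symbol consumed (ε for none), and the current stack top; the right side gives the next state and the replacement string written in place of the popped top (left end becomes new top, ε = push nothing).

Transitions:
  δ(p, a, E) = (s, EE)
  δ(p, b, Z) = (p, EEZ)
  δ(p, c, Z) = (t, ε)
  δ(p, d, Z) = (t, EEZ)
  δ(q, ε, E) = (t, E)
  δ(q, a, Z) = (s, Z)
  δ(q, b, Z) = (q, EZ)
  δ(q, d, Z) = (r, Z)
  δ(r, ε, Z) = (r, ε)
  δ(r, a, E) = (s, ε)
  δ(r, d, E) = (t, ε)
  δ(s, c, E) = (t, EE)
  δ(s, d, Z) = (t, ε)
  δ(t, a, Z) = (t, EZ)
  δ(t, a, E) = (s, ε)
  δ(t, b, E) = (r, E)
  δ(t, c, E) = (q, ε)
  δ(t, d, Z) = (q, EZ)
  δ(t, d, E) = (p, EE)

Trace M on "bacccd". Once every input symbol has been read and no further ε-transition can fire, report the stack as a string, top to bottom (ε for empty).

EEEZ

(p, bacccd, Z)
  read b, top Z: go to p, push EEZ → (p, acccd, EEZ)
  read a, top E: go to s, push EE → (s, cccd, EEEZ)
  read c, top E: go to t, push EE → (t, ccd, EEEEZ)
  read c, top E: go to q, push ε → (q, cd, EEEZ)
  ε-move, top E: go to t, push E → (t, cd, EEEZ)
  read c, top E: go to q, push ε → (q, d, EEZ)
  ε-move, top E: go to t, push E → (t, d, EEZ)
  read d, top E: go to p, push EE → (p, ε, EEEZ)
All input consumed in state p with stack EEEZ.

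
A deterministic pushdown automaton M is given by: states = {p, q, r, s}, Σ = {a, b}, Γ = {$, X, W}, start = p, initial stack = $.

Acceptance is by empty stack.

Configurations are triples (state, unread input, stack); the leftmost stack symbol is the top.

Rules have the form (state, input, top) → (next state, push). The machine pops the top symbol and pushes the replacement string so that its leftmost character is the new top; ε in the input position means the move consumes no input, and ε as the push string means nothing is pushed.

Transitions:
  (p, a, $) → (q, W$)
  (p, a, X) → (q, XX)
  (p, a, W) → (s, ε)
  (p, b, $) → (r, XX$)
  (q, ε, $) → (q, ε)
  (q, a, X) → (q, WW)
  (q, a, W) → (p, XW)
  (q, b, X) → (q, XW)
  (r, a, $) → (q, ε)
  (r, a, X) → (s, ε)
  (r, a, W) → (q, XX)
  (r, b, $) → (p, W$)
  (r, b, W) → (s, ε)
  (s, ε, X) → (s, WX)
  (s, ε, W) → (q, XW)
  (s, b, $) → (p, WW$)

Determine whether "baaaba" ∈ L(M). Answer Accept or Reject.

(p, baaaba, $)
  read b, top $: go to r, push XX$ → (r, aaaba, XX$)
  read a, top X: go to s, push ε → (s, aaba, X$)
  ε-move, top X: go to s, push WX → (s, aaba, WX$)
  ε-move, top W: go to q, push XW → (q, aaba, XWX$)
  read a, top X: go to q, push WW → (q, aba, WWWX$)
  read a, top W: go to p, push XW → (p, ba, XWWWX$)
No transition applies at (p, ba, XWWWX$); input not fully consumed.

Reject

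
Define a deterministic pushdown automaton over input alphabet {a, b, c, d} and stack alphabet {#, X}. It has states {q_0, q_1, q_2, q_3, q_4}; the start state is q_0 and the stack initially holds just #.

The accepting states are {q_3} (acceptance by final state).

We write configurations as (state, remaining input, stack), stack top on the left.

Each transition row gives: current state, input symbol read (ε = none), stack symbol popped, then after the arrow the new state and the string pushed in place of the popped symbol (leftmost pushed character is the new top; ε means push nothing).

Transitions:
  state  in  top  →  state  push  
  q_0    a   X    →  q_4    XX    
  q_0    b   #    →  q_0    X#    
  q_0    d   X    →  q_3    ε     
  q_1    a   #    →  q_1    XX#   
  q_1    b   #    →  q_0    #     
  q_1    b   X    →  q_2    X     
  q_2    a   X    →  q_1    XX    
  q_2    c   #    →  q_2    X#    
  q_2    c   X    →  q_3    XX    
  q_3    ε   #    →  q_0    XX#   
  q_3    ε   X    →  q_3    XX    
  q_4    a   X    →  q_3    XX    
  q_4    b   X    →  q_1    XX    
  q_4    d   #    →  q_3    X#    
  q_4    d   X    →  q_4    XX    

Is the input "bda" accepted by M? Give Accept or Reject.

(q_0, bda, #)
  read b, top #: go to q_0, push X# → (q_0, da, X#)
  read d, top X: go to q_3, push ε → (q_3, a, #)
  ε-move, top #: go to q_0, push XX# → (q_0, a, XX#)
  read a, top X: go to q_4, push XX → (q_4, ε, XXX#)
All input consumed; state q_4 ∉ F and no further ε-move applies.

Reject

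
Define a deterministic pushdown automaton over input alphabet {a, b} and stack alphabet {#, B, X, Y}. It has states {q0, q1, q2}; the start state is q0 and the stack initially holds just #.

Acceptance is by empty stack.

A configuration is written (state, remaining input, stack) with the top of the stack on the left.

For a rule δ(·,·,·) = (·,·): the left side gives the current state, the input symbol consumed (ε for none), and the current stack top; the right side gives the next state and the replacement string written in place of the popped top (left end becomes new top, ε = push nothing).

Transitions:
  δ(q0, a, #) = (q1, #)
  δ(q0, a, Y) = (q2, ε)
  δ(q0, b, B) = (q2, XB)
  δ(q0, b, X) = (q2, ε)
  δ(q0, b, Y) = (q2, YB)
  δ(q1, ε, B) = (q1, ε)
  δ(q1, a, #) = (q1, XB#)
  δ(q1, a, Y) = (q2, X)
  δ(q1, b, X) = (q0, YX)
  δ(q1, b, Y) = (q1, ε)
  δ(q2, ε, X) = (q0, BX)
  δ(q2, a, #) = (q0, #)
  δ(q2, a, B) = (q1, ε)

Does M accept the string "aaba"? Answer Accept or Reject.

Reject

(q0, aaba, #)
  read a, top #: go to q1, push # → (q1, aba, #)
  read a, top #: go to q1, push XB# → (q1, ba, XB#)
  read b, top X: go to q0, push YX → (q0, a, YXB#)
  read a, top Y: go to q2, push ε → (q2, ε, XB#)
  ε-move, top X: go to q0, push BX → (q0, ε, BXB#)
All input consumed; stack is BXB#, not empty, and no further ε-move applies.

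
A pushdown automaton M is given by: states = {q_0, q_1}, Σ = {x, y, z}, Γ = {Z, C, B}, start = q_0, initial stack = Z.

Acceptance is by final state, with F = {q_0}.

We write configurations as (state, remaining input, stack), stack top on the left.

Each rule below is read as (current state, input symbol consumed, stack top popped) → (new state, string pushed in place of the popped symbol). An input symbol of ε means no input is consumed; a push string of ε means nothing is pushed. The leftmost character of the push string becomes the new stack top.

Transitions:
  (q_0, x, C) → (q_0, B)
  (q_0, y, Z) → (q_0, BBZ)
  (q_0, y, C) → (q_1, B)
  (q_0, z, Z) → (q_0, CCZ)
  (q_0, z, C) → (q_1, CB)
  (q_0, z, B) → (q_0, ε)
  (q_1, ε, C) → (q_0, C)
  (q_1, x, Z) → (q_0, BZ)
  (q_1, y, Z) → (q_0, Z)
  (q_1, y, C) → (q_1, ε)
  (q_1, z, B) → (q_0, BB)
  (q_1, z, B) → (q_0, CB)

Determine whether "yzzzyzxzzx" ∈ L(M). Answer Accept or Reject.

Accept

One accepting computation: (q_0, yzzzyzxzzx, Z) ⊢ (q_0, zzzyzxzzx, BBZ) ⊢ (q_0, zzyzxzzx, BZ) ⊢ (q_0, zyzxzzx, Z) ⊢ (q_0, yzxzzx, CCZ) ⊢ (q_1, zxzzx, BCZ) ⊢ (q_0, xzzx, CBCZ) ⊢ (q_0, zzx, BBCZ) ⊢ (q_0, zx, BCZ) ⊢ (q_0, x, CZ) ⊢ (q_0, ε, BZ)
All input consumed and state q_0 ∈ F.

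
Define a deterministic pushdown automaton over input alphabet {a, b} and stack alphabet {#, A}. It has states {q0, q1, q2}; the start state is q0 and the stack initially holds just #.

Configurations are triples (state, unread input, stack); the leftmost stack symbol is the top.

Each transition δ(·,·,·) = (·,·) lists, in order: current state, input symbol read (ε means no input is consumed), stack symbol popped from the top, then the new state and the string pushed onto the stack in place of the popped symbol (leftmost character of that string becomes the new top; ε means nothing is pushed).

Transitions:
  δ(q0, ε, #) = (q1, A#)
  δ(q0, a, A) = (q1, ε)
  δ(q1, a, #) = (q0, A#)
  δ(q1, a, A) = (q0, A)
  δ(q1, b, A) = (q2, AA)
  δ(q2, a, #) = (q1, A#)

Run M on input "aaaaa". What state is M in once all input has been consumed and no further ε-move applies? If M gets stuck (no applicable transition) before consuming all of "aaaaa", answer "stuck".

q0

(q0, aaaaa, #)
  ε-move, top #: go to q1, push A# → (q1, aaaaa, A#)
  read a, top A: go to q0, push A → (q0, aaaa, A#)
  read a, top A: go to q1, push ε → (q1, aaa, #)
  read a, top #: go to q0, push A# → (q0, aa, A#)
  read a, top A: go to q1, push ε → (q1, a, #)
  read a, top #: go to q0, push A# → (q0, ε, A#)
All input consumed; M is in state q0.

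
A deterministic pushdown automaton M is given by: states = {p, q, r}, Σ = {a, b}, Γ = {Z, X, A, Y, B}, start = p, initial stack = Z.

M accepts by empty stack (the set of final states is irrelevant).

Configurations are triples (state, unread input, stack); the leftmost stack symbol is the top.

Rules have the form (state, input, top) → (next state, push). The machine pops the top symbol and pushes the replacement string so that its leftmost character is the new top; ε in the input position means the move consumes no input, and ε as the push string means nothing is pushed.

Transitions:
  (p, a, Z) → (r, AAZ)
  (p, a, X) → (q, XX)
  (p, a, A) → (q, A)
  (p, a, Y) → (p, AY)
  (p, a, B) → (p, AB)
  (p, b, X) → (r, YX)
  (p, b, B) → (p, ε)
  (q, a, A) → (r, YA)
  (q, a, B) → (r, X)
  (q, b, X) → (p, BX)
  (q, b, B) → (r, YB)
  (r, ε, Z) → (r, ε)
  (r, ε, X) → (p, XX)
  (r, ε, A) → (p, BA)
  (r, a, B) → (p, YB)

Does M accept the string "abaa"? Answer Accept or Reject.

(p, abaa, Z) ⊢ (r, baa, AAZ) ⊢ (p, baa, BAAZ) ⊢ (p, aa, AAZ) ⊢ (q, a, AAZ) ⊢ (r, ε, YAAZ)
All input consumed; stack is YAAZ, not empty, and no further ε-move applies.

Reject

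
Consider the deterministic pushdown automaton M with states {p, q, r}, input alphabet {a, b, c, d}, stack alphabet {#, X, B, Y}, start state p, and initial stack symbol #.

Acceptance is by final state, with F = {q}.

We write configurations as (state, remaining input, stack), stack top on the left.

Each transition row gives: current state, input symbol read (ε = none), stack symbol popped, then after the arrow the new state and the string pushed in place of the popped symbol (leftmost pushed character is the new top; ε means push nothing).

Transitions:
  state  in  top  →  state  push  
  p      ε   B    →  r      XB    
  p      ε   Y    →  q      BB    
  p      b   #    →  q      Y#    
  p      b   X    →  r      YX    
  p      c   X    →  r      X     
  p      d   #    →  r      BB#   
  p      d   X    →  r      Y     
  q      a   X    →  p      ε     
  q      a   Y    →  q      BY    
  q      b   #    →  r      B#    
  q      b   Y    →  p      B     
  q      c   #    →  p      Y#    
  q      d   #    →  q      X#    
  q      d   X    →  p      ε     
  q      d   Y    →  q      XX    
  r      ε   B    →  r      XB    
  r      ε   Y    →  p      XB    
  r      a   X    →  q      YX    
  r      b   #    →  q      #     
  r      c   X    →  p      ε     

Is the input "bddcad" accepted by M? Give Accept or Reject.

Accept

(p, bddcad, #)
  read b, top #: go to q, push Y# → (q, ddcad, Y#)
  read d, top Y: go to q, push XX → (q, dcad, XX#)
  read d, top X: go to p, push ε → (p, cad, X#)
  read c, top X: go to r, push X → (r, ad, X#)
  read a, top X: go to q, push YX → (q, d, YX#)
  read d, top Y: go to q, push XX → (q, ε, XXX#)
All input consumed; state q ∈ F.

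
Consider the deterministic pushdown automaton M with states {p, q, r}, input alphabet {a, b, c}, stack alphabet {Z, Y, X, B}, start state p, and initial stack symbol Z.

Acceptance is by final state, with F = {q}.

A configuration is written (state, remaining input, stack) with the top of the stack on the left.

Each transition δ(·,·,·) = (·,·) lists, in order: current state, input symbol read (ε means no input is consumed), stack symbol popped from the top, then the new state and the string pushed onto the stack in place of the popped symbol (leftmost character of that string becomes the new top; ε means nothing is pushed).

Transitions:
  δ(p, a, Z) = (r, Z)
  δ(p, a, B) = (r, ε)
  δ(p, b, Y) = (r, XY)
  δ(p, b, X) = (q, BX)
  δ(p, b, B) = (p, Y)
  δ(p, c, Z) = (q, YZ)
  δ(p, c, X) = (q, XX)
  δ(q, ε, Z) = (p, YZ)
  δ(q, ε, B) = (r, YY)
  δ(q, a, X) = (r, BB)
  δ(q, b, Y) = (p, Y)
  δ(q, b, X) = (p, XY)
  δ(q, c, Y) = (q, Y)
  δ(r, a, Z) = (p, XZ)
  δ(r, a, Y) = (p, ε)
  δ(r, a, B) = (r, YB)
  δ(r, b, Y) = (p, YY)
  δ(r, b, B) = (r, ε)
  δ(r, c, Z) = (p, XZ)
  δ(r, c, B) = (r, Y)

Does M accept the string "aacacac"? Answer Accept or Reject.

(p, aacacac, Z) ⊢ (r, acacac, Z) ⊢ (p, cacac, XZ) ⊢ (q, acac, XXZ) ⊢ (r, cac, BBXZ) ⊢ (r, ac, YBXZ) ⊢ (p, c, BXZ)
No transition applies at (p, c, BXZ); input not fully consumed.

Reject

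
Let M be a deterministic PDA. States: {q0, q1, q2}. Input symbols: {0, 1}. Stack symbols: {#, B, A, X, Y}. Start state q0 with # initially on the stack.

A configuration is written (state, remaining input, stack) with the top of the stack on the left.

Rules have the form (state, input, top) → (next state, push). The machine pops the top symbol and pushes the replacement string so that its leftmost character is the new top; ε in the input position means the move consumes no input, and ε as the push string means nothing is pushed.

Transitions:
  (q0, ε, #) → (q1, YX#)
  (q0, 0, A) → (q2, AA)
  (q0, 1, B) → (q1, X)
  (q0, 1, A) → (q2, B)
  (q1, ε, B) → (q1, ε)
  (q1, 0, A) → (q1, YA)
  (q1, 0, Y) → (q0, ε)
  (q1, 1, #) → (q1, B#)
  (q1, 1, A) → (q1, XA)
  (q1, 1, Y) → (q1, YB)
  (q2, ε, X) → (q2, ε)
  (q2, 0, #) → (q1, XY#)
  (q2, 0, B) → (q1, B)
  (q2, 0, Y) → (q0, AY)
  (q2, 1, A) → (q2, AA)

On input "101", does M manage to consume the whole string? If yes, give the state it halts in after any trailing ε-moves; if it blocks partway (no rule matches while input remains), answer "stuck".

(q0, 101, #)
  ε-move, top #: go to q1, push YX# → (q1, 101, YX#)
  read 1, top Y: go to q1, push YB → (q1, 01, YBX#)
  read 0, top Y: go to q0, push ε → (q0, 1, BX#)
  read 1, top B: go to q1, push X → (q1, ε, XX#)
All input consumed; M is in state q1.

q1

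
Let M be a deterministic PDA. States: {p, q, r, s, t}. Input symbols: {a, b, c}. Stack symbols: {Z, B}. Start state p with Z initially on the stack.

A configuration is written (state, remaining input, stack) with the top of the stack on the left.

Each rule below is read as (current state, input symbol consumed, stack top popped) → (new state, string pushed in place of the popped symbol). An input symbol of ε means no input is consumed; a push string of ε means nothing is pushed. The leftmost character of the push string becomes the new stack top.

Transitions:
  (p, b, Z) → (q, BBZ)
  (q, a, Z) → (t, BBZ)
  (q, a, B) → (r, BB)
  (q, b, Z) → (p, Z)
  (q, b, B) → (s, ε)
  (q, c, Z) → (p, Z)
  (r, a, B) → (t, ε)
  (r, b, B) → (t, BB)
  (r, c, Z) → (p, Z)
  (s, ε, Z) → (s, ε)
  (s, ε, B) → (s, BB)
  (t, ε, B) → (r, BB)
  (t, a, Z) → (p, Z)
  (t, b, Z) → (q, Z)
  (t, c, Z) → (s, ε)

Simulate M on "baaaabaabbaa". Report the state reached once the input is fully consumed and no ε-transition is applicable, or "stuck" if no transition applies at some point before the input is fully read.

r

(p, baaaabaabbaa, Z)
  read b, top Z: go to q, push BBZ → (q, aaaabaabbaa, BBZ)
  read a, top B: go to r, push BB → (r, aaabaabbaa, BBBZ)
  read a, top B: go to t, push ε → (t, aabaabbaa, BBZ)
  ε-move, top B: go to r, push BB → (r, aabaabbaa, BBBZ)
  read a, top B: go to t, push ε → (t, abaabbaa, BBZ)
  ε-move, top B: go to r, push BB → (r, abaabbaa, BBBZ)
  read a, top B: go to t, push ε → (t, baabbaa, BBZ)
  ε-move, top B: go to r, push BB → (r, baabbaa, BBBZ)
  read b, top B: go to t, push BB → (t, aabbaa, BBBBZ)
  ε-move, top B: go to r, push BB → (r, aabbaa, BBBBBZ)
  read a, top B: go to t, push ε → (t, abbaa, BBBBZ)
  ε-move, top B: go to r, push BB → (r, abbaa, BBBBBZ)
  read a, top B: go to t, push ε → (t, bbaa, BBBBZ)
  ε-move, top B: go to r, push BB → (r, bbaa, BBBBBZ)
  read b, top B: go to t, push BB → (t, baa, BBBBBBZ)
  ε-move, top B: go to r, push BB → (r, baa, BBBBBBBZ)
  read b, top B: go to t, push BB → (t, aa, BBBBBBBBZ)
  ε-move, top B: go to r, push BB → (r, aa, BBBBBBBBBZ)
  read a, top B: go to t, push ε → (t, a, BBBBBBBBZ)
  ε-move, top B: go to r, push BB → (r, a, BBBBBBBBBZ)
  read a, top B: go to t, push ε → (t, ε, BBBBBBBBZ)
  ε-move, top B: go to r, push BB → (r, ε, BBBBBBBBBZ)
All input consumed; M is in state r.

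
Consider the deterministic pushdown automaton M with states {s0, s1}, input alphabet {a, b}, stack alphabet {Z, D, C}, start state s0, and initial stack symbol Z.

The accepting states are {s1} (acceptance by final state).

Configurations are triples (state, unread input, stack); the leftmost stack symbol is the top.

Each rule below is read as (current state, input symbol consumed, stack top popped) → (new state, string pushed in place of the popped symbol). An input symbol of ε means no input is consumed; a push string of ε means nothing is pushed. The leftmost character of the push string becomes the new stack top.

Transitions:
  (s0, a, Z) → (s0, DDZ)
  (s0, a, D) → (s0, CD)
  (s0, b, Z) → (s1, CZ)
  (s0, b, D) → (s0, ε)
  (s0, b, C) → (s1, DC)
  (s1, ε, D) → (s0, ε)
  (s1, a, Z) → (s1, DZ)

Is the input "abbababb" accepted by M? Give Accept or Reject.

(s0, abbababb, Z) ⊢ (s0, bbababb, DDZ) ⊢ (s0, bababb, DZ) ⊢ (s0, ababb, Z) ⊢ (s0, babb, DDZ) ⊢ (s0, abb, DZ) ⊢ (s0, bb, CDZ) ⊢ (s1, b, DCDZ) ⊢ (s0, b, CDZ) ⊢ (s1, ε, DCDZ)
All input consumed; state s1 ∈ F.

Accept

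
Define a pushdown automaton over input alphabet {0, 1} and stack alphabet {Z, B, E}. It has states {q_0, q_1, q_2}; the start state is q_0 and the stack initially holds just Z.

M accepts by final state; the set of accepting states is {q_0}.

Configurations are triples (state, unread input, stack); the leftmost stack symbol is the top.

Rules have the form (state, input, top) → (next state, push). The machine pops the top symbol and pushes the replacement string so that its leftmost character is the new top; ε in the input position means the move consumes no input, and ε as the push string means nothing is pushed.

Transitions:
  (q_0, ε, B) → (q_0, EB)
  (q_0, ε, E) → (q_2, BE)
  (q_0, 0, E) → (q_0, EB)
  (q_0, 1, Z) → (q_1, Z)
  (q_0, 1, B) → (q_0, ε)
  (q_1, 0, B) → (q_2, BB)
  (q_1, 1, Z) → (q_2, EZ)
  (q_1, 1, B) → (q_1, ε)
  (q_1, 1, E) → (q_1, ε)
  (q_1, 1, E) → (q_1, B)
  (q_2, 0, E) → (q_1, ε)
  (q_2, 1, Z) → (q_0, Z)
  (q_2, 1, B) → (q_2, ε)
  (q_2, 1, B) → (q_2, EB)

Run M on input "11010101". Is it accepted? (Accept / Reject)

No computation consumes all input and reaches a final state.

Reject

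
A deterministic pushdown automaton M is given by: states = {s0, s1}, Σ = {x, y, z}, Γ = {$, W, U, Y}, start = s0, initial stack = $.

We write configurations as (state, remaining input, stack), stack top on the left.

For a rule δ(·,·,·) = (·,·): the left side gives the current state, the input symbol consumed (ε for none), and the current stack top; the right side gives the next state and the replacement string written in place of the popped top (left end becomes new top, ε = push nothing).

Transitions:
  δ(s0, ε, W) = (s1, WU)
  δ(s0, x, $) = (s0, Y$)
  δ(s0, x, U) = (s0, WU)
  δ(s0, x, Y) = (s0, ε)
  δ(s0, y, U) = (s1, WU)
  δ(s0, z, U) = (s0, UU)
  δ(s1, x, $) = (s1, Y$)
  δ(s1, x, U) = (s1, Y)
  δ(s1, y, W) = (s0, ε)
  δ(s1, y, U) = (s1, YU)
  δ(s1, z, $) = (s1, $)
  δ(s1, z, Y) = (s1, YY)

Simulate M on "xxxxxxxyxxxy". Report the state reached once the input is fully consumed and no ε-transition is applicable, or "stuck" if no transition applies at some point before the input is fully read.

stuck

(s0, xxxxxxxyxxxy, $)
  read x, top $: go to s0, push Y$ → (s0, xxxxxxyxxxy, Y$)
  read x, top Y: go to s0, push ε → (s0, xxxxxyxxxy, $)
  read x, top $: go to s0, push Y$ → (s0, xxxxyxxxy, Y$)
  read x, top Y: go to s0, push ε → (s0, xxxyxxxy, $)
  read x, top $: go to s0, push Y$ → (s0, xxyxxxy, Y$)
  read x, top Y: go to s0, push ε → (s0, xyxxxy, $)
  read x, top $: go to s0, push Y$ → (s0, yxxxy, Y$)
No transition for (s0, y, top Y); M blocks with input yxxxy remaining.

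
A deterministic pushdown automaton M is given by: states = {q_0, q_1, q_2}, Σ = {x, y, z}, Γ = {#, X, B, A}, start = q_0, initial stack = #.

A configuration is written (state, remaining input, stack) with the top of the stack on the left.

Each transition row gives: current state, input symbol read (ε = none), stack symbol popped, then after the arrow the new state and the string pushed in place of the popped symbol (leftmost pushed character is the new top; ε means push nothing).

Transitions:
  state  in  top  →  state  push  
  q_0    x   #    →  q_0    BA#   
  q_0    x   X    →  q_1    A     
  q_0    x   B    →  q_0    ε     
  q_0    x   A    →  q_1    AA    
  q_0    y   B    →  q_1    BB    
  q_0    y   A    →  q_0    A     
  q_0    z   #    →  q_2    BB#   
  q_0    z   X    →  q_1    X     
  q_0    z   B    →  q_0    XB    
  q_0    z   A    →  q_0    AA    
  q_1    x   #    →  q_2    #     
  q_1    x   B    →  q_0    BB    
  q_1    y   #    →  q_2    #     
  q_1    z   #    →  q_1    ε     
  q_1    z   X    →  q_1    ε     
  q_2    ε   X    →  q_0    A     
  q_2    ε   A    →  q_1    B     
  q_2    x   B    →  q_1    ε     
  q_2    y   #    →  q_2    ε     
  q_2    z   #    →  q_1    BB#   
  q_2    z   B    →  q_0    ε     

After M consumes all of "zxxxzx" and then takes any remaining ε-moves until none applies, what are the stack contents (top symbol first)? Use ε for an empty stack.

AB#

(q_0, zxxxzx, #)
  read z, top #: go to q_2, push BB# → (q_2, xxxzx, BB#)
  read x, top B: go to q_1, push ε → (q_1, xxzx, B#)
  read x, top B: go to q_0, push BB → (q_0, xzx, BB#)
  read x, top B: go to q_0, push ε → (q_0, zx, B#)
  read z, top B: go to q_0, push XB → (q_0, x, XB#)
  read x, top X: go to q_1, push A → (q_1, ε, AB#)
All input consumed in state q_1 with stack AB#.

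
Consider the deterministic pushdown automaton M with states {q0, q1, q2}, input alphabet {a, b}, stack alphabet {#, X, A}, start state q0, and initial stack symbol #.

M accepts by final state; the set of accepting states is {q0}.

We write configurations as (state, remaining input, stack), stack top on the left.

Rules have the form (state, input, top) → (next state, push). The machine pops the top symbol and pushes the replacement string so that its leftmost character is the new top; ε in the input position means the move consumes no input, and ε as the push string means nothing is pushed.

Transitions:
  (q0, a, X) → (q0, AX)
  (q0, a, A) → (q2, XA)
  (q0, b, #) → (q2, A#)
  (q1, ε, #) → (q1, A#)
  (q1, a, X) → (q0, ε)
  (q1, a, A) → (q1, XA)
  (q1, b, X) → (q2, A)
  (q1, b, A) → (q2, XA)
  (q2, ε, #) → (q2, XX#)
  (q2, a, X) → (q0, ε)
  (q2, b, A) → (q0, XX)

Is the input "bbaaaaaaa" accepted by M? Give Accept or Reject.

(q0, bbaaaaaaa, #) ⊢ (q2, baaaaaaa, A#) ⊢ (q0, aaaaaaa, XX#) ⊢ (q0, aaaaaa, AXX#) ⊢ (q2, aaaaa, XAXX#) ⊢ (q0, aaaa, AXX#) ⊢ (q2, aaa, XAXX#) ⊢ (q0, aa, AXX#) ⊢ (q2, a, XAXX#) ⊢ (q0, ε, AXX#)
All input consumed; state q0 ∈ F.

Accept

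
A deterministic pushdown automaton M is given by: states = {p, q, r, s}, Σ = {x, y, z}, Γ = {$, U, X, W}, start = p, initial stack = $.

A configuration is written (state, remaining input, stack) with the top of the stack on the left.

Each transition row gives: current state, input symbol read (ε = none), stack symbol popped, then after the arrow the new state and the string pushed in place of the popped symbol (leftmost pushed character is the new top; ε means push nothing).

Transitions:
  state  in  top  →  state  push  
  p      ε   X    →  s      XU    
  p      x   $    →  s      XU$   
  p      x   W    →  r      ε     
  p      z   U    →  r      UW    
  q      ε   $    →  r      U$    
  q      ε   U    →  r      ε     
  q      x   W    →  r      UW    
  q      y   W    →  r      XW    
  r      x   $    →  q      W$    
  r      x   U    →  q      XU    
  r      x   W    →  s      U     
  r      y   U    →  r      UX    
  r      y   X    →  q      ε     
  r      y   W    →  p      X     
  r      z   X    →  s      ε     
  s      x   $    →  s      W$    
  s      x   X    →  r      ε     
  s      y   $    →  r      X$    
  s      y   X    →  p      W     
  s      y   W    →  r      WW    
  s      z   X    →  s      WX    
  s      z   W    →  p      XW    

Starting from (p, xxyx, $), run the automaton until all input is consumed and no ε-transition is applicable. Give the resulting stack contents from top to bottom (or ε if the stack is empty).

XUX$

(p, xxyx, $)
  read x, top $: go to s, push XU$ → (s, xyx, XU$)
  read x, top X: go to r, push ε → (r, yx, U$)
  read y, top U: go to r, push UX → (r, x, UX$)
  read x, top U: go to q, push XU → (q, ε, XUX$)
All input consumed in state q with stack XUX$.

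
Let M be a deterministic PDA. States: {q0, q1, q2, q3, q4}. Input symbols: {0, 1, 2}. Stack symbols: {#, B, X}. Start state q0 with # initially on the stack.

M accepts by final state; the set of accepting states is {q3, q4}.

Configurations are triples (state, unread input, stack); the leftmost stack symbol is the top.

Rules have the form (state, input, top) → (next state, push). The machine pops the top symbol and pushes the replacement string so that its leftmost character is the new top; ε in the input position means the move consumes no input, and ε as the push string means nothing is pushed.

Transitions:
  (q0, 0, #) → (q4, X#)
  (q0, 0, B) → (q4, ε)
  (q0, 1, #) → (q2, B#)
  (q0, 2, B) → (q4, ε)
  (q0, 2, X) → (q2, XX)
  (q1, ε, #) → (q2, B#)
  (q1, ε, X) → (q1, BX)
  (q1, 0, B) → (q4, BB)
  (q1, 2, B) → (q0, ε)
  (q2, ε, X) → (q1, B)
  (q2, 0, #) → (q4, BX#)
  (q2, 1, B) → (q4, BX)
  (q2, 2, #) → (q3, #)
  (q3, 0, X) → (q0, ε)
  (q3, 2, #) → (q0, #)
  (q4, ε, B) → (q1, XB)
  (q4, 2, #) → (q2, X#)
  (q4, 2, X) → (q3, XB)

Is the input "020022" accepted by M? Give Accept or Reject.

Reject

(q0, 020022, #)
  read 0, top #: go to q4, push X# → (q4, 20022, X#)
  read 2, top X: go to q3, push XB → (q3, 0022, XB#)
  read 0, top X: go to q0, push ε → (q0, 022, B#)
  read 0, top B: go to q4, push ε → (q4, 22, #)
  read 2, top #: go to q2, push X# → (q2, 2, X#)
  ε-move, top X: go to q1, push B → (q1, 2, B#)
  read 2, top B: go to q0, push ε → (q0, ε, #)
All input consumed; state q0 ∉ F and no further ε-move applies.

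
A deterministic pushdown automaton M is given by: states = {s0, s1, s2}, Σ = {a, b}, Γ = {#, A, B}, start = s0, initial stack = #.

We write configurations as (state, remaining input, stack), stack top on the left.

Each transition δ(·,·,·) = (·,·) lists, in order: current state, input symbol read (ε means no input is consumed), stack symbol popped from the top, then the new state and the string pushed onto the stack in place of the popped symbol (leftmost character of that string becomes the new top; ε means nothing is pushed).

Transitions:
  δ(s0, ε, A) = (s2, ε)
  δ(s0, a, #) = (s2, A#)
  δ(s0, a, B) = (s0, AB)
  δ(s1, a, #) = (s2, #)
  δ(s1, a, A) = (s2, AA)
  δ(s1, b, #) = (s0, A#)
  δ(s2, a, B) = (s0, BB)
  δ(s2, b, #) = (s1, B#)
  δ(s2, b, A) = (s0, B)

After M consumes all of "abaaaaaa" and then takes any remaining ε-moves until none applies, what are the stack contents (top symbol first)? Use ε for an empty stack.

BBBB#

(s0, abaaaaaa, #)
  read a, top #: go to s2, push A# → (s2, baaaaaa, A#)
  read b, top A: go to s0, push B → (s0, aaaaaa, B#)
  read a, top B: go to s0, push AB → (s0, aaaaa, AB#)
  ε-move, top A: go to s2, push ε → (s2, aaaaa, B#)
  read a, top B: go to s0, push BB → (s0, aaaa, BB#)
  read a, top B: go to s0, push AB → (s0, aaa, ABB#)
  ε-move, top A: go to s2, push ε → (s2, aaa, BB#)
  read a, top B: go to s0, push BB → (s0, aa, BBB#)
  read a, top B: go to s0, push AB → (s0, a, ABBB#)
  ε-move, top A: go to s2, push ε → (s2, a, BBB#)
  read a, top B: go to s0, push BB → (s0, ε, BBBB#)
All input consumed in state s0 with stack BBBB#.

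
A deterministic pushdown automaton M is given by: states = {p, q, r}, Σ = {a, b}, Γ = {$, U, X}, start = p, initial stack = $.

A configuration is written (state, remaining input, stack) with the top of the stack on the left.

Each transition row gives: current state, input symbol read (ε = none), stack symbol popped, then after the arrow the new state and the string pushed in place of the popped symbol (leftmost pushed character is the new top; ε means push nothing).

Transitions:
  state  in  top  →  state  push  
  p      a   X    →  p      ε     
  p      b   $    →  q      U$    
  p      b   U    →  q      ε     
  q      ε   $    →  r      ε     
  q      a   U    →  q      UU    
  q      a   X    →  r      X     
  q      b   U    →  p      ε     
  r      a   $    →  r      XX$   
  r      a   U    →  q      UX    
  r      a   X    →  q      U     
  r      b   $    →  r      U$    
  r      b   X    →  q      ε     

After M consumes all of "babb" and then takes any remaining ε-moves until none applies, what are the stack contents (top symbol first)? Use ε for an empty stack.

(p, babb, $) ⊢ (q, abb, U$) ⊢ (q, bb, UU$) ⊢ (p, b, U$) ⊢ (q, ε, $) ⊢ (r, ε, ε)
All input consumed in state r with stack ε.

ε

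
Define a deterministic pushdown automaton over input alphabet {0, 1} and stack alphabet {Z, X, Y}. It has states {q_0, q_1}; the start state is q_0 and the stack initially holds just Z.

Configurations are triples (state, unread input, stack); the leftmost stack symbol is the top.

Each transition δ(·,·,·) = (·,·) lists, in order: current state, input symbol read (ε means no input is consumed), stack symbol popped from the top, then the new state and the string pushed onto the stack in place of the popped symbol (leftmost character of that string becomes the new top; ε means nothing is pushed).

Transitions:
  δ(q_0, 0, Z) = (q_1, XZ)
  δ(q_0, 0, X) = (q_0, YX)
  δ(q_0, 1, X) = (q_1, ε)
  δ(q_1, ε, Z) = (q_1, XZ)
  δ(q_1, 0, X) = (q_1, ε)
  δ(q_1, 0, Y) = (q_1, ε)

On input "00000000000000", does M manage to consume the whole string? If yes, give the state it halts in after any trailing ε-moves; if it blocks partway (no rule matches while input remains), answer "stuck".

(q_0, 00000000000000, Z)
  read 0, top Z: go to q_1, push XZ → (q_1, 0000000000000, XZ)
  read 0, top X: go to q_1, push ε → (q_1, 000000000000, Z)
  ε-move, top Z: go to q_1, push XZ → (q_1, 000000000000, XZ)
  read 0, top X: go to q_1, push ε → (q_1, 00000000000, Z)
  ε-move, top Z: go to q_1, push XZ → (q_1, 00000000000, XZ)
  read 0, top X: go to q_1, push ε → (q_1, 0000000000, Z)
  ε-move, top Z: go to q_1, push XZ → (q_1, 0000000000, XZ)
  read 0, top X: go to q_1, push ε → (q_1, 000000000, Z)
  ε-move, top Z: go to q_1, push XZ → (q_1, 000000000, XZ)
  read 0, top X: go to q_1, push ε → (q_1, 00000000, Z)
  ε-move, top Z: go to q_1, push XZ → (q_1, 00000000, XZ)
  read 0, top X: go to q_1, push ε → (q_1, 0000000, Z)
  ε-move, top Z: go to q_1, push XZ → (q_1, 0000000, XZ)
  read 0, top X: go to q_1, push ε → (q_1, 000000, Z)
  ε-move, top Z: go to q_1, push XZ → (q_1, 000000, XZ)
  read 0, top X: go to q_1, push ε → (q_1, 00000, Z)
  ε-move, top Z: go to q_1, push XZ → (q_1, 00000, XZ)
  read 0, top X: go to q_1, push ε → (q_1, 0000, Z)
  ε-move, top Z: go to q_1, push XZ → (q_1, 0000, XZ)
  read 0, top X: go to q_1, push ε → (q_1, 000, Z)
  ε-move, top Z: go to q_1, push XZ → (q_1, 000, XZ)
  read 0, top X: go to q_1, push ε → (q_1, 00, Z)
  ε-move, top Z: go to q_1, push XZ → (q_1, 00, XZ)
  read 0, top X: go to q_1, push ε → (q_1, 0, Z)
  ε-move, top Z: go to q_1, push XZ → (q_1, 0, XZ)
  read 0, top X: go to q_1, push ε → (q_1, ε, Z)
  ε-move, top Z: go to q_1, push XZ → (q_1, ε, XZ)
All input consumed; M is in state q_1.

q_1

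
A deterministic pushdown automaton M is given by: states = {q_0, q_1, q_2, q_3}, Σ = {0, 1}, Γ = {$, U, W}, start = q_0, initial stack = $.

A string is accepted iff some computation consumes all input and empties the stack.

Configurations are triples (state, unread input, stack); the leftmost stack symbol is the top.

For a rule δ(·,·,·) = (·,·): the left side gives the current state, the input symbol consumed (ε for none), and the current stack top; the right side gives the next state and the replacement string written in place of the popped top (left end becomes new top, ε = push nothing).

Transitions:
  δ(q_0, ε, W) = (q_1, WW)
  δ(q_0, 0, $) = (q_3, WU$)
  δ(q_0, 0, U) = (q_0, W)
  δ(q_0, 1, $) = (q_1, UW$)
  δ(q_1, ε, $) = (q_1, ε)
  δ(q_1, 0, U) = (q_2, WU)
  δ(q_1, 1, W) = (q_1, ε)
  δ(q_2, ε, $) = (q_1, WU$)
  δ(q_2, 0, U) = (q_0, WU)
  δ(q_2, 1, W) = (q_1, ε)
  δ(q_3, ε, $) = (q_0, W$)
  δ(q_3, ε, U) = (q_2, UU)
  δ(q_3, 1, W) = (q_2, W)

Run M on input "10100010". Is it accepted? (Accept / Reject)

(q_0, 10100010, $)
  read 1, top $: go to q_1, push UW$ → (q_1, 0100010, UW$)
  read 0, top U: go to q_2, push WU → (q_2, 100010, WUW$)
  read 1, top W: go to q_1, push ε → (q_1, 00010, UW$)
  read 0, top U: go to q_2, push WU → (q_2, 0010, WUW$)
No transition applies at (q_2, 0010, WUW$); input not fully consumed.

Reject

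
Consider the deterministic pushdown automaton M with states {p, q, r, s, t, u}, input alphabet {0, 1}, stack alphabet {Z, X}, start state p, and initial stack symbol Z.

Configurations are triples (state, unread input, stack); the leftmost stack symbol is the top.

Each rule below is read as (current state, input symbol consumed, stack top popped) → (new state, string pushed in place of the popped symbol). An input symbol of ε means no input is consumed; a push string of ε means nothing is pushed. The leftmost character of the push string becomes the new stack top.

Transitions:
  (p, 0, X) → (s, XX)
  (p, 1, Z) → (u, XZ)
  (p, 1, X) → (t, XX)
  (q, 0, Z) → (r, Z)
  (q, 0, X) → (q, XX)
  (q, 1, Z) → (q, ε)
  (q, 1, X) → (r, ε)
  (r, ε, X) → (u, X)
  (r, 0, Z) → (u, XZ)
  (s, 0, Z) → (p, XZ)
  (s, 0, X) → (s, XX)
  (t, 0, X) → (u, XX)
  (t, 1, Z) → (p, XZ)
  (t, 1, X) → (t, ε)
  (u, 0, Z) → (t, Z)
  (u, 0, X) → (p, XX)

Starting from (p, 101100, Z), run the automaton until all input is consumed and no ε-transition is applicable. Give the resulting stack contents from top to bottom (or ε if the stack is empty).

(p, 101100, Z)
  read 1, top Z: go to u, push XZ → (u, 01100, XZ)
  read 0, top X: go to p, push XX → (p, 1100, XXZ)
  read 1, top X: go to t, push XX → (t, 100, XXXZ)
  read 1, top X: go to t, push ε → (t, 00, XXZ)
  read 0, top X: go to u, push XX → (u, 0, XXXZ)
  read 0, top X: go to p, push XX → (p, ε, XXXXZ)
All input consumed in state p with stack XXXXZ.

XXXXZ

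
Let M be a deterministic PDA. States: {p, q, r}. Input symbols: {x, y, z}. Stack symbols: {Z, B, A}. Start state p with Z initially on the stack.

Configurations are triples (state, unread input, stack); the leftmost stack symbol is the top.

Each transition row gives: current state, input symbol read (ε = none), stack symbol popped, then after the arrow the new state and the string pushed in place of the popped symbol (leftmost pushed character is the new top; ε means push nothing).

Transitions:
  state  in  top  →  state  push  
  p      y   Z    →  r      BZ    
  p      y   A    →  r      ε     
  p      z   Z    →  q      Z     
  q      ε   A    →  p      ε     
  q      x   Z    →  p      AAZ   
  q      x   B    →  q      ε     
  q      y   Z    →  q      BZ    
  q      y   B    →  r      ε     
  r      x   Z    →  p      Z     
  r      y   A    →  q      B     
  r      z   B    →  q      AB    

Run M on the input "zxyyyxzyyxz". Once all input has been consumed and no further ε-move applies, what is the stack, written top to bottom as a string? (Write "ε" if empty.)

Z

(p, zxyyyxzyyxz, Z) ⊢ (q, xyyyxzyyxz, Z) ⊢ (p, yyyxzyyxz, AAZ) ⊢ (r, yyxzyyxz, AZ) ⊢ (q, yxzyyxz, BZ) ⊢ (r, xzyyxz, Z) ⊢ (p, zyyxz, Z) ⊢ (q, yyxz, Z) ⊢ (q, yxz, BZ) ⊢ (r, xz, Z) ⊢ (p, z, Z) ⊢ (q, ε, Z)
All input consumed in state q with stack Z.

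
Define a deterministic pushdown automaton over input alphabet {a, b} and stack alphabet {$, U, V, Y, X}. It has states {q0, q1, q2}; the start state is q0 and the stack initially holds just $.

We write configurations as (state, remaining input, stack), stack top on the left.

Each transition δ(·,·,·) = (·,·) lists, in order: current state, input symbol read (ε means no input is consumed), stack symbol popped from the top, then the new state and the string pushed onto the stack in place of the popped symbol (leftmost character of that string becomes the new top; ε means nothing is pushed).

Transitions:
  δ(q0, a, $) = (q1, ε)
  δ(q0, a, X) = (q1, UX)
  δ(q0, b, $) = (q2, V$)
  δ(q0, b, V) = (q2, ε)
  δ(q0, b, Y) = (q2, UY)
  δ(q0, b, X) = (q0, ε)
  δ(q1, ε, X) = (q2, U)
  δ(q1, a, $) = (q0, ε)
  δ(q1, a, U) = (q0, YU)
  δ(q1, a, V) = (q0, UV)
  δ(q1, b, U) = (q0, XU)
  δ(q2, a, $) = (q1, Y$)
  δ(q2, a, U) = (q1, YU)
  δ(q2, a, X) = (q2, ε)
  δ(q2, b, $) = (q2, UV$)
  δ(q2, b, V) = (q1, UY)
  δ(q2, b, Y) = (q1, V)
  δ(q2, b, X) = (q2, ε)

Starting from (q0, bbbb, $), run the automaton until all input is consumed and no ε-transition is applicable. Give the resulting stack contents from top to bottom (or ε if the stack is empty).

UY$

(q0, bbbb, $)
  read b, top $: go to q2, push V$ → (q2, bbb, V$)
  read b, top V: go to q1, push UY → (q1, bb, UY$)
  read b, top U: go to q0, push XU → (q0, b, XUY$)
  read b, top X: go to q0, push ε → (q0, ε, UY$)
All input consumed in state q0 with stack UY$.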